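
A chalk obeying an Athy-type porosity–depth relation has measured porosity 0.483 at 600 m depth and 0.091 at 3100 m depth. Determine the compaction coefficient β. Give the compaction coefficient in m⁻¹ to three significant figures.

Working in km (1 km = 1000 m; β in km⁻¹ = β in m⁻¹ × 1000):
Athy: phi(Z) = phi₀ e^(−βZ) ⇒ phi₁/phi₂ = e^{β(Z₂−Z₁)} ⇒ β = ln(phi₁/phi₂)/(Z₂−Z₁)
β = ln(0.483/0.091) / (3.1 − 0.6) = ln(5.308) / 2.5 = 1.6692 / 2.5 = 0.6677 km⁻¹

0.000668 m⁻¹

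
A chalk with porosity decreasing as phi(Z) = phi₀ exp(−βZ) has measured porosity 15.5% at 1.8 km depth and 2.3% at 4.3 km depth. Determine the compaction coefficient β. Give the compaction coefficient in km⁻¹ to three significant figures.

Athy: phi(Z) = phi₀ e^(−βZ) ⇒ phi₁/phi₂ = e^{β(Z₂−Z₁)} ⇒ β = ln(phi₁/phi₂)/(Z₂−Z₁)
β = ln(0.155/0.023) / (4.3 − 1.8) = ln(6.739) / 2.5 = 1.9079 / 2.5 = 0.7632 km⁻¹

0.763 km⁻¹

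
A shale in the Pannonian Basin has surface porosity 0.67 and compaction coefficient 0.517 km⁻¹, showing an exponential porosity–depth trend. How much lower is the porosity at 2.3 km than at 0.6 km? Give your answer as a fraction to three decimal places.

0.287

φ(0.6) = 0.67·e^(−0.517×0.6) = 0.4913
φ(2.3) = 0.67·e^(−0.517×2.3) = 0.2040
Δφ = 0.4913 − 0.2040 = 0.2873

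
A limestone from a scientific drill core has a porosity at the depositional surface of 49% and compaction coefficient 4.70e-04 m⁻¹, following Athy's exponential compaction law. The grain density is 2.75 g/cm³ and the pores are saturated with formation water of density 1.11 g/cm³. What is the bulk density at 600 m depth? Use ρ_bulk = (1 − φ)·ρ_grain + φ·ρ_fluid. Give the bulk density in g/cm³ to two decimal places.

2.14 g/cm³

Working in km (1 km = 1000 m; c in km⁻¹ = c in m⁻¹ × 1000):
Porosity at depth: phi = 0.49·exp(−0.47×0.6) = 0.49×0.7543 = 0.3696
Bulk density: ρ_b = (1−phi)ρ_g + phi·ρ_f = 0.6304×2.75 + 0.3696×1.11
       = 1.734 + 0.410 = 2.144 g/cm³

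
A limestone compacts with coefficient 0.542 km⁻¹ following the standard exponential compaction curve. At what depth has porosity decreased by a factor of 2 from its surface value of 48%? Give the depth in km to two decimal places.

φ/φ₀ = 1/2 ⇒ exp(−c·d) = 1/2 ⇒ d = ln(2) / c
d = 0.6931 / 0.542 = 1.279 km

1.28 km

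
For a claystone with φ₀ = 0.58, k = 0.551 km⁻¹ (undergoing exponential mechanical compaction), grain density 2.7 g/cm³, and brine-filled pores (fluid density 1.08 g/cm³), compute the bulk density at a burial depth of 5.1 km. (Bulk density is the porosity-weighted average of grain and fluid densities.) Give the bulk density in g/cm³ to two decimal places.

2.64 g/cm³

Porosity at depth: φ = 0.58·exp(−0.551×5.1) = 0.58×0.0602 = 0.0349
Bulk density: ρ_b = (1−φ)ρ_g + φ·ρ_f = 0.9651×2.7 + 0.0349×1.08
       = 2.606 + 0.038 = 2.643 g/cm³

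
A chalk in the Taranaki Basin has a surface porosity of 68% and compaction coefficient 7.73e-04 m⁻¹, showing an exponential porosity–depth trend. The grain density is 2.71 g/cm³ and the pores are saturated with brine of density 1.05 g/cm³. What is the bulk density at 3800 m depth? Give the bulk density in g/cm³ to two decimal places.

Working in km (1 km = 1000 m; c in km⁻¹ = c in m⁻¹ × 1000):
Porosity at depth: phi = 0.68·exp(−0.773×3.8) = 0.68×0.0530 = 0.0360
Bulk density: ρ_b = (1−phi)ρ_g + phi·ρ_f = 0.9640×2.71 + 0.0360×1.05
       = 2.612 + 0.038 = 2.650 g/cm³

2.65 g/cm³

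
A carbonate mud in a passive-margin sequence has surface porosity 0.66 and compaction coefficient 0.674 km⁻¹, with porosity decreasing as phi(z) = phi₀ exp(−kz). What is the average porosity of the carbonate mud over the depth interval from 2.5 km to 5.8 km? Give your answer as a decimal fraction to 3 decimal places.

⟨phi⟩ = (1/(z₂−z₁)) ∫ phi₀ e^(−kz) dz = phi₀·(e^(−k·z₁) − e^(−k·z₂)) / (k·(z₂−z₁))
e^(−0.674×2.5) = 0.1854; e^(−0.674×5.8) = 0.0201
⟨phi⟩ = 0.66 × (0.1854 − 0.0201) / (0.674 × 3.3) = 0.66 × 0.0744 = 0.0491

0.049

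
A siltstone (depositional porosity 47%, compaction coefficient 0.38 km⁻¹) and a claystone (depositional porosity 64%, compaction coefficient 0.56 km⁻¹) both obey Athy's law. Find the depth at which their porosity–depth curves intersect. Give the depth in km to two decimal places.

1.72 km

Set n₀ₐ e^(−βₐz) = n₀ᵦ e^(−βᵦz) ⇒ ln(n₀ₐ/n₀ᵦ) = (βₐ − βᵦ)·z
z = ln(0.47/0.64) / (0.38 − 0.56) = -0.3087 / -0.18 = 1.715 km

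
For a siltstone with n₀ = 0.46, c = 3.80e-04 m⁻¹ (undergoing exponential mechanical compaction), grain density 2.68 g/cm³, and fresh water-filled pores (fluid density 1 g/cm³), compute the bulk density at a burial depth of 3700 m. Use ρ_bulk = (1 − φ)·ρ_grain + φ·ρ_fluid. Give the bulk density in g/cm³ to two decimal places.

2.49 g/cm³

Working in km (1 km = 1000 m; c in km⁻¹ = c in m⁻¹ × 1000):
Porosity at depth: n = 0.46·exp(−0.38×3.7) = 0.46×0.2451 = 0.1128
Bulk density: ρ_b = (1−n)ρ_g + n·ρ_f = 0.8872×2.68 + 0.1128×1
       = 2.378 + 0.113 = 2.491 g/cm³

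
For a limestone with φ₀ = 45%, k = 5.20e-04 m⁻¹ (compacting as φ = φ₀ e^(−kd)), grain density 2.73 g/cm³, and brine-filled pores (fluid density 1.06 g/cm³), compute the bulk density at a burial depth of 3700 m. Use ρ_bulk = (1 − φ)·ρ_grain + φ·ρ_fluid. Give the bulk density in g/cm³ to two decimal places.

2.62 g/cm³

Working in km (1 km = 1000 m; k in km⁻¹ = k in m⁻¹ × 1000):
Porosity at depth: φ = 0.45·exp(−0.52×3.7) = 0.45×0.1460 = 0.0657
Bulk density: ρ_b = (1−φ)ρ_g + φ·ρ_f = 0.9343×2.73 + 0.0657×1.06
       = 2.551 + 0.070 = 2.620 g/cm³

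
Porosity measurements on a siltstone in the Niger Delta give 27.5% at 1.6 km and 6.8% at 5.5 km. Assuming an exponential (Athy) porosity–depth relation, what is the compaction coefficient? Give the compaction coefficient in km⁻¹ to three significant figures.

Athy: phi(d) = phi₀ e^(−cd) ⇒ phi₁/phi₂ = e^{c(d₂−d₁)} ⇒ c = ln(phi₁/phi₂)/(d₂−d₁)
c = ln(0.275/0.068) / (5.5 − 1.6) = ln(4.044) / 3.9 = 1.3973 / 3.9 = 0.3583 km⁻¹

0.358 km⁻¹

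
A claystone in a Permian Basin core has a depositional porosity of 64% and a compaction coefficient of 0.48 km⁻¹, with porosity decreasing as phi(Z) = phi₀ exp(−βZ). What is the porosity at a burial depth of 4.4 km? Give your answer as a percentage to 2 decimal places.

7.74%

phi = phi₀·exp(−β·Z) = 0.64 × exp(−0.48 × 4.4) = 0.64 × exp(−2.112)
  = 0.64 × 0.1210 = 0.0774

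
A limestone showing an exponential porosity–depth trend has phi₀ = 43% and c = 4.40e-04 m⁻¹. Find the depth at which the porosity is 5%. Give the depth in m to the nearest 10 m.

4890 m

Working in km (1 km = 1000 m; c in km⁻¹ = c in m⁻¹ × 1000):
Invert Athy's law: Z = ln(phi₀/phi) / c
Z = ln(0.43/0.05) / 0.44 = ln(8.6) / 0.44 = 2.1518 / 0.44 = 4.890 km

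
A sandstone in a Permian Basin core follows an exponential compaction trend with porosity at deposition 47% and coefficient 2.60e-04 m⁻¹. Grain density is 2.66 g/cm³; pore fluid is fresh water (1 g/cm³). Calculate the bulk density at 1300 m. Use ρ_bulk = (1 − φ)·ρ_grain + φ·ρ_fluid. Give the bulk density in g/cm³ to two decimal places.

2.10 g/cm³

Working in km (1 km = 1000 m; β in km⁻¹ = β in m⁻¹ × 1000):
Porosity at depth: φ = 0.47·exp(−0.26×1.3) = 0.47×0.7132 = 0.3352
Bulk density: ρ_b = (1−φ)ρ_g + φ·ρ_f = 0.6648×2.66 + 0.3352×1
       = 1.768 + 0.335 = 2.104 g/cm³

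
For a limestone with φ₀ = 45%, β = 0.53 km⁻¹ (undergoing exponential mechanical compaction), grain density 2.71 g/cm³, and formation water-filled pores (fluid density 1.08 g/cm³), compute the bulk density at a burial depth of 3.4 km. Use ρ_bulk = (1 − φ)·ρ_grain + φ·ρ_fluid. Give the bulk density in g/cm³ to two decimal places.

Porosity at depth: φ = 0.45·exp(−0.53×3.4) = 0.45×0.1650 = 0.0742
Bulk density: ρ_b = (1−φ)ρ_g + φ·ρ_f = 0.9258×2.71 + 0.0742×1.08
       = 2.509 + 0.080 = 2.589 g/cm³

2.59 g/cm³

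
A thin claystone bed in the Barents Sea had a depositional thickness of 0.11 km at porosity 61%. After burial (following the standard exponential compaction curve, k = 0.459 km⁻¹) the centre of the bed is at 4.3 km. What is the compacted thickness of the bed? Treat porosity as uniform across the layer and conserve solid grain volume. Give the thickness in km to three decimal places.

0.047 km

Porosity at 4.3 km: phi = 0.61·exp(−0.459×4.3) = 0.0848
Solid-volume conservation: h(1−phi) = h₀(1−phi₀) ⇒ h = h₀·(1−phi₀)/(1−phi)
h = 0.11 × (1 − 0.61)/(1 − 0.0848) = 0.11 × 0.4261 = 0.0469 km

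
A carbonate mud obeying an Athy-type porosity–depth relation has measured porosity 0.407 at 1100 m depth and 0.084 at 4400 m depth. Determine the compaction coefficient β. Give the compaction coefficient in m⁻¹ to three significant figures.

0.000478 m⁻¹

Working in km (1 km = 1000 m; β in km⁻¹ = β in m⁻¹ × 1000):
Athy: φ(z) = φ₀ e^(−βz) ⇒ φ₁/φ₂ = e^{β(z₂−z₁)} ⇒ β = ln(φ₁/φ₂)/(z₂−z₁)
β = ln(0.407/0.084) / (4.4 − 1.1) = ln(4.845) / 3.3 = 1.5780 / 3.3 = 0.4782 km⁻¹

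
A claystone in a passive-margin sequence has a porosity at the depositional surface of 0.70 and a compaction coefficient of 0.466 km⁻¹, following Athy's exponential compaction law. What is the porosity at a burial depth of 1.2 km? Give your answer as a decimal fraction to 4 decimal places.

n = n₀·exp(−c·d) = 0.7 × exp(−0.466 × 1.2) = 0.7 × exp(−0.5592)
  = 0.7 × 0.5717 = 0.4002

0.4002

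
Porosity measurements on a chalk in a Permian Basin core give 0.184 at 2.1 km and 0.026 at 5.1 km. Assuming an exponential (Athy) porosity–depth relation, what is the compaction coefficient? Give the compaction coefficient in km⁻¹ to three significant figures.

Athy: n(z) = n₀ e^(−kz) ⇒ n₁/n₂ = e^{k(z₂−z₁)} ⇒ k = ln(n₁/n₂)/(z₂−z₁)
k = ln(0.184/0.026) / (5.1 − 2.1) = ln(7.077) / 3 = 1.9568 / 3 = 0.6523 km⁻¹

0.652 km⁻¹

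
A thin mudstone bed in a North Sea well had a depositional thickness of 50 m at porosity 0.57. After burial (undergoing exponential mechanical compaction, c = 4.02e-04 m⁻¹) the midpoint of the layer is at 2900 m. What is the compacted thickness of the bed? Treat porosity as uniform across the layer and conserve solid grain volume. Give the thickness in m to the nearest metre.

Working in km (1 km = 1000 m; c in km⁻¹ = c in m⁻¹ × 1000):
Porosity at 2.9 km: phi = 0.57·exp(−0.402×2.9) = 0.1777
Solid-volume conservation: h(1−phi) = h₀(1−phi₀) ⇒ h = h₀·(1−phi₀)/(1−phi)
h = 0.05 × (1 − 0.57)/(1 − 0.1777) = 0.05 × 0.5229 = 0.0261 km

26 m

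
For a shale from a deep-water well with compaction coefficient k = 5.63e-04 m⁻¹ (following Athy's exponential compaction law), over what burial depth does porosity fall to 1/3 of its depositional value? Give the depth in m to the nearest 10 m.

Working in km (1 km = 1000 m; k in km⁻¹ = k in m⁻¹ × 1000):
φ/φ₀ = 1/3 ⇒ exp(−k·d) = 1/3 ⇒ d = ln(3) / k
d = 1.0986 / 0.563 = 1.951 km

1950 m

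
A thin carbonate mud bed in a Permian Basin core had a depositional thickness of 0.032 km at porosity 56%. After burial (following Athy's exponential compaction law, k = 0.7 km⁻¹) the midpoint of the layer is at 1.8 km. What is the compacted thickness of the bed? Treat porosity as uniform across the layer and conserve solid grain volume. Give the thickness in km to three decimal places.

Porosity at 1.8 km: n = 0.56·exp(−0.7×1.8) = 0.1588
Solid-volume conservation: h(1−n) = h₀(1−n₀) ⇒ h = h₀·(1−n₀)/(1−n)
h = 0.032 × (1 − 0.56)/(1 − 0.1588) = 0.032 × 0.5231 = 0.0167 km

0.017 km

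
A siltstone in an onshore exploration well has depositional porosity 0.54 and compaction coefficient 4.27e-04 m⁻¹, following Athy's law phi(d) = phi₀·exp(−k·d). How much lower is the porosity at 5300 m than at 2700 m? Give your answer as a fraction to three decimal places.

Working in km (1 km = 1000 m; k in km⁻¹ = k in m⁻¹ × 1000):
phi(2.7) = 0.54·e^(−0.427×2.7) = 0.1705
phi(5.3) = 0.54·e^(−0.427×5.3) = 0.0562
Δphi = 0.1705 − 0.0562 = 0.1143

0.114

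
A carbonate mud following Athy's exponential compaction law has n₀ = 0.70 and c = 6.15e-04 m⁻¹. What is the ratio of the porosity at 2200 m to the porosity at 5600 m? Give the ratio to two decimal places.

Working in km (1 km = 1000 m; c in km⁻¹ = c in m⁻¹ × 1000):
n(z₁)/n(z₂) = e^(−c·z₁)/e^(−c·z₂) = e^{c(z₂−z₁)}
= exp(0.615 × 3.4) = exp(2.091) = 8.0930

8.09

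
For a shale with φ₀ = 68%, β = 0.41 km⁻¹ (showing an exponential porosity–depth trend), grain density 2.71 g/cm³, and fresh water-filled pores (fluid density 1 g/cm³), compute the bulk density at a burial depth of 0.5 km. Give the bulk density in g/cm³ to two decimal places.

1.76 g/cm³

Porosity at depth: φ = 0.68·exp(−0.41×0.5) = 0.68×0.8146 = 0.5540
Bulk density: ρ_b = (1−φ)ρ_g + φ·ρ_f = 0.4460×2.71 + 0.5540×1
       = 1.209 + 0.554 = 1.763 g/cm³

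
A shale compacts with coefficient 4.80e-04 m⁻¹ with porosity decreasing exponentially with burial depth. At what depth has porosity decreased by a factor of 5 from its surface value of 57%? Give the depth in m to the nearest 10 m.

Working in km (1 km = 1000 m; c in km⁻¹ = c in m⁻¹ × 1000):
phi/phi₀ = 1/5 ⇒ exp(−c·z) = 1/5 ⇒ z = ln(5) / c
z = 1.6094 / 0.48 = 3.353 km

3350 m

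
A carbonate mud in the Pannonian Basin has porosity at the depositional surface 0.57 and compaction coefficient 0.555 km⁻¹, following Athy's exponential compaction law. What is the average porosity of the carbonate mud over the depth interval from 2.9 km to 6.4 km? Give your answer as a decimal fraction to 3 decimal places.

0.050

⟨n⟩ = (1/(Z₂−Z₁)) ∫ n₀ e^(−βZ) dZ = n₀·(e^(−β·Z₁) − e^(−β·Z₂)) / (β·(Z₂−Z₁))
e^(−0.555×2.9) = 0.2000; e^(−0.555×6.4) = 0.0287
⟨n⟩ = 0.57 × (0.2000 − 0.0287) / (0.555 × 3.5) = 0.57 × 0.0882 = 0.0503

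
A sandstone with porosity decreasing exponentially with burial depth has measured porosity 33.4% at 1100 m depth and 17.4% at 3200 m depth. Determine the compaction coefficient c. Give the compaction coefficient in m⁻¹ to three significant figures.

Working in km (1 km = 1000 m; c in km⁻¹ = c in m⁻¹ × 1000):
Athy: φ(z) = φ₀ e^(−cz) ⇒ φ₁/φ₂ = e^{c(z₂−z₁)} ⇒ c = ln(φ₁/φ₂)/(z₂−z₁)
c = ln(0.334/0.174) / (3.2 − 1.1) = ln(1.92) / 2.1 = 0.6521 / 2.1 = 0.3105 km⁻¹

0.000311 m⁻¹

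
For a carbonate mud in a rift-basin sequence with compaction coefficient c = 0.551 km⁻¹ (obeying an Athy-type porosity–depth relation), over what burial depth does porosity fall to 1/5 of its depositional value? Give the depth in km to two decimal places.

φ/φ₀ = 1/5 ⇒ exp(−c·z) = 1/5 ⇒ z = ln(5) / c
z = 1.6094 / 0.551 = 2.921 km

2.92 km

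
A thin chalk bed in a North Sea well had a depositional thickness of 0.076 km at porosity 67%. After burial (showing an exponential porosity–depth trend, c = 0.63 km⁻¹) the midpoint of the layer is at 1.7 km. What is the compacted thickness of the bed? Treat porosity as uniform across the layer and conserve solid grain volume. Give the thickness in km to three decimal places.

Porosity at 1.7 km: n = 0.67·exp(−0.63×1.7) = 0.2296
Solid-volume conservation: h(1−n) = h₀(1−n₀) ⇒ h = h₀·(1−n₀)/(1−n)
h = 0.076 × (1 − 0.67)/(1 − 0.2296) = 0.076 × 0.4283 = 0.0326 km

0.033 km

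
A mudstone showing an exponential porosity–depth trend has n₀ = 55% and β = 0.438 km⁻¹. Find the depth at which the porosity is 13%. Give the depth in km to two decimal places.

3.29 km

Invert Athy's law: Z = ln(n₀/n) / β
Z = ln(0.55/0.13) / 0.438 = ln(4.231) / 0.438 = 1.4424 / 0.438 = 3.293 km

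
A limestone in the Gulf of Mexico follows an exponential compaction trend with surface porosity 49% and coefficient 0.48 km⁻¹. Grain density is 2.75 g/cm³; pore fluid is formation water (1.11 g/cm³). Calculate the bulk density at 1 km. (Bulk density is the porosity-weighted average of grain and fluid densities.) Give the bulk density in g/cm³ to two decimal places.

2.25 g/cm³

Porosity at depth: φ = 0.49·exp(−0.48×1) = 0.49×0.6188 = 0.3032
Bulk density: ρ_b = (1−φ)ρ_g + φ·ρ_f = 0.6968×2.75 + 0.3032×1.11
       = 1.916 + 0.337 = 2.253 g/cm³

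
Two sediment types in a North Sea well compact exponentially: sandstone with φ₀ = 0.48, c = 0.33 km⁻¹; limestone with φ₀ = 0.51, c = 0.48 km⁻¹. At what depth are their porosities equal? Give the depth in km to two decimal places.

Set φ₀ₐ e^(−cₐZ) = φ₀ᵦ e^(−cᵦZ) ⇒ ln(φ₀ₐ/φ₀ᵦ) = (cₐ − cᵦ)·Z
Z = ln(0.48/0.51) / (0.33 − 0.48) = -0.0606 / -0.15 = 0.404 km

0.40 km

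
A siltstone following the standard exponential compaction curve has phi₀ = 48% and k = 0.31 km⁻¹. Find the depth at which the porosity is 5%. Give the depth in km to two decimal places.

Invert Athy's law: Z = ln(phi₀/phi) / k
Z = ln(0.48/0.05) / 0.31 = ln(9.6) / 0.31 = 2.2618 / 0.31 = 7.296 km

7.30 km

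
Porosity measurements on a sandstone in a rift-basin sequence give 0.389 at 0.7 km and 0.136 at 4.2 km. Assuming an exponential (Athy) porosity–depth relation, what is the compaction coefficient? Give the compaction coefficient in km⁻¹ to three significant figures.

Athy: φ(d) = φ₀ e^(−kd) ⇒ φ₁/φ₂ = e^{k(d₂−d₁)} ⇒ k = ln(φ₁/φ₂)/(d₂−d₁)
k = ln(0.389/0.136) / (4.2 − 0.7) = ln(2.86) / 3.5 = 1.0509 / 3.5 = 0.3003 km⁻¹

0.300 km⁻¹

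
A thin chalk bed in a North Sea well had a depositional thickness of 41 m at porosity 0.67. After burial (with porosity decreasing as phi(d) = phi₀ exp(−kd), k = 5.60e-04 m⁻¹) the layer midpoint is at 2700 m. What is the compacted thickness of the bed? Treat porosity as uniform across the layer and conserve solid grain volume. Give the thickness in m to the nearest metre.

16 m

Working in km (1 km = 1000 m; k in km⁻¹ = k in m⁻¹ × 1000):
Porosity at 2.7 km: phi = 0.67·exp(−0.56×2.7) = 0.1477
Solid-volume conservation: h(1−phi) = h₀(1−phi₀) ⇒ h = h₀·(1−phi₀)/(1−phi)
h = 0.041 × (1 − 0.67)/(1 − 0.1477) = 0.041 × 0.3872 = 0.0159 km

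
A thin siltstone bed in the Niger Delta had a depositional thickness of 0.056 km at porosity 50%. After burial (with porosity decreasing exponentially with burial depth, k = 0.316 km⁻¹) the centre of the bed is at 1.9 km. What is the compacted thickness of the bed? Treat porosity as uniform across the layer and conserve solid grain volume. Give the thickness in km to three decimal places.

Porosity at 1.9 km: φ = 0.5·exp(−0.316×1.9) = 0.2743
Solid-volume conservation: h(1−φ) = h₀(1−φ₀) ⇒ h = h₀·(1−φ₀)/(1−φ)
h = 0.056 × (1 − 0.5)/(1 − 0.2743) = 0.056 × 0.6890 = 0.0386 km

0.039 km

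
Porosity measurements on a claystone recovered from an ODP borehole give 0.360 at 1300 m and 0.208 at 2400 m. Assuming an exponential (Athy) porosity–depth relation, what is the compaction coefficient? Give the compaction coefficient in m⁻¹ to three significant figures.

0.000499 m⁻¹

Working in km (1 km = 1000 m; k in km⁻¹ = k in m⁻¹ × 1000):
Athy: phi(z) = phi₀ e^(−kz) ⇒ phi₁/phi₂ = e^{k(z₂−z₁)} ⇒ k = ln(phi₁/phi₂)/(z₂−z₁)
k = ln(0.36/0.208) / (2.4 − 1.3) = ln(1.731) / 1.1 = 0.5486 / 1.1 = 0.4987 km⁻¹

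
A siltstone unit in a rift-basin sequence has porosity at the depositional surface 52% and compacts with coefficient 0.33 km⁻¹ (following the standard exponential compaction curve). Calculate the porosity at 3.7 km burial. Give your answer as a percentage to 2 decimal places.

15.34%

n = n₀·exp(−k·d) = 0.52 × exp(−0.33 × 3.7) = 0.52 × exp(−1.221)
  = 0.52 × 0.2949 = 0.1534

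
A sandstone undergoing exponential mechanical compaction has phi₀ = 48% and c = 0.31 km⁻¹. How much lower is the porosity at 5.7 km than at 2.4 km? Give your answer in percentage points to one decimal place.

14.6 percentage points

phi(2.4) = 0.48·e^(−0.31×2.4) = 0.2281
phi(5.7) = 0.48·e^(−0.31×5.7) = 0.0820
Δphi = 0.2281 − 0.0820 = 0.1461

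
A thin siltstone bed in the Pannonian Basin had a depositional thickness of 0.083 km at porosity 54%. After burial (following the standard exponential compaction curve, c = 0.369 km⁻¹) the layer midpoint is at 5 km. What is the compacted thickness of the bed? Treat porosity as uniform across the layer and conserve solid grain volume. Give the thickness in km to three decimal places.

0.042 km

Porosity at 5 km: n = 0.54·exp(−0.369×5) = 0.0853
Solid-volume conservation: h(1−n) = h₀(1−n₀) ⇒ h = h₀·(1−n₀)/(1−n)
h = 0.083 × (1 − 0.54)/(1 − 0.0853) = 0.083 × 0.5029 = 0.0417 km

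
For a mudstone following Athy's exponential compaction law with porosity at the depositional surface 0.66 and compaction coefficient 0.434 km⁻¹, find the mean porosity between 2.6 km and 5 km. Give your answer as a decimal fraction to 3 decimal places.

⟨phi⟩ = (1/(d₂−d₁)) ∫ phi₀ e^(−βd) dd = phi₀·(e^(−β·d₁) − e^(−β·d₂)) / (β·(d₂−d₁))
e^(−0.434×2.6) = 0.3236; e^(−0.434×5) = 0.1142
⟨phi⟩ = 0.66 × (0.3236 − 0.1142) / (0.434 × 2.4) = 0.66 × 0.2010 = 0.1327

0.133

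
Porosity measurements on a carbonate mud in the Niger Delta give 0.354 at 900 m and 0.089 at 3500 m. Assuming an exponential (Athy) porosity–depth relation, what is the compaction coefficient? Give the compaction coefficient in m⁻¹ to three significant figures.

Working in km (1 km = 1000 m; k in km⁻¹ = k in m⁻¹ × 1000):
Athy: φ(z) = φ₀ e^(−kz) ⇒ φ₁/φ₂ = e^{k(z₂−z₁)} ⇒ k = ln(φ₁/φ₂)/(z₂−z₁)
k = ln(0.354/0.089) / (3.5 − 0.9) = ln(3.978) / 2.6 = 1.3807 / 2.6 = 0.531 km⁻¹

0.000531 m⁻¹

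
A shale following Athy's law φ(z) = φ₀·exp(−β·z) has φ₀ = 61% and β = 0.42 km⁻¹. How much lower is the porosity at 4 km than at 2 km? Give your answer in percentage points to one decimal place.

φ(2) = 0.61·e^(−0.42×2) = 0.2633
φ(4) = 0.61·e^(−0.42×4) = 0.1137
Δφ = 0.2633 − 0.1137 = 0.1497

15.0 percentage points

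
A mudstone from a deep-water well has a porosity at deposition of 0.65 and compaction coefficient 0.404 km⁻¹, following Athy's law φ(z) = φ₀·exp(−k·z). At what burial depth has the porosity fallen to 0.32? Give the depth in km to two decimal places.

1.75 km

Invert Athy's law: z = ln(φ₀/φ) / k
z = ln(0.65/0.32) / 0.404 = ln(2.031) / 0.404 = 0.7087 / 0.404 = 1.754 km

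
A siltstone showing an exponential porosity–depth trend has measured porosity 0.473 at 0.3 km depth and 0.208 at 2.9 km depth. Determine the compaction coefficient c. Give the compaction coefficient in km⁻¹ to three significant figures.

0.316 km⁻¹

Athy: phi(z) = phi₀ e^(−cz) ⇒ phi₁/phi₂ = e^{c(z₂−z₁)} ⇒ c = ln(phi₁/phi₂)/(z₂−z₁)
c = ln(0.473/0.208) / (2.9 − 0.3) = ln(2.274) / 2.6 = 0.8216 / 2.6 = 0.316 km⁻¹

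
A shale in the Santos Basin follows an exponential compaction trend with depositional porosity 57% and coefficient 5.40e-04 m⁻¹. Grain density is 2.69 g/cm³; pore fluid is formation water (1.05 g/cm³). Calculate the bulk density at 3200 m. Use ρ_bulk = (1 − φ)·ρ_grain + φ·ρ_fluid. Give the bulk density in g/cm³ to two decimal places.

Working in km (1 km = 1000 m; k in km⁻¹ = k in m⁻¹ × 1000):
Porosity at depth: n = 0.57·exp(−0.54×3.2) = 0.57×0.1776 = 0.1013
Bulk density: ρ_b = (1−n)ρ_g + n·ρ_f = 0.8987×2.69 + 0.1013×1.05
       = 2.418 + 0.106 = 2.524 g/cm³

2.52 g/cm³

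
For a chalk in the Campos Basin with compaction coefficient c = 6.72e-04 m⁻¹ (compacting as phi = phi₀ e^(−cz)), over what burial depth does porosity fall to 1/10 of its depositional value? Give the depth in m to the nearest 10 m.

Working in km (1 km = 1000 m; c in km⁻¹ = c in m⁻¹ × 1000):
phi/phi₀ = 1/10 ⇒ exp(−c·z) = 1/10 ⇒ z = ln(10) / c
z = 2.3026 / 0.672 = 3.426 km

3430 m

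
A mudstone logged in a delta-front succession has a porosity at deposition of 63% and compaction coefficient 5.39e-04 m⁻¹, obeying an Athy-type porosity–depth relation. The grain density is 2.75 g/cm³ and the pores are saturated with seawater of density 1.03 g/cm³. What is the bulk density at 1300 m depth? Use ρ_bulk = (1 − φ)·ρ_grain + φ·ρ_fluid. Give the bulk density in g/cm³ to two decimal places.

2.21 g/cm³

Working in km (1 km = 1000 m; c in km⁻¹ = c in m⁻¹ × 1000):
Porosity at depth: n = 0.63·exp(−0.539×1.3) = 0.63×0.4962 = 0.3126
Bulk density: ρ_b = (1−n)ρ_g + n·ρ_f = 0.6874×2.75 + 0.3126×1.03
       = 1.890 + 0.322 = 2.212 g/cm³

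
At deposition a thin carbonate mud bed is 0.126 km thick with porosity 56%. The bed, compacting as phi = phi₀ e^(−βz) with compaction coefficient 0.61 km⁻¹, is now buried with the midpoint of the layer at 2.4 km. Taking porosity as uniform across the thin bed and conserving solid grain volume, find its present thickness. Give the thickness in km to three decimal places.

Porosity at 2.4 km: phi = 0.56·exp(−0.61×2.4) = 0.1295
Solid-volume conservation: h(1−phi) = h₀(1−phi₀) ⇒ h = h₀·(1−phi₀)/(1−phi)
h = 0.126 × (1 − 0.56)/(1 − 0.1295) = 0.126 × 0.5055 = 0.0637 km

0.064 km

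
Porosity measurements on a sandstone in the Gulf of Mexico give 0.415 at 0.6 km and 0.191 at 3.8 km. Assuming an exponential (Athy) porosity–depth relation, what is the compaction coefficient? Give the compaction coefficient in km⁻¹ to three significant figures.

0.243 km⁻¹

Athy: n(d) = n₀ e^(−kd) ⇒ n₁/n₂ = e^{k(d₂−d₁)} ⇒ k = ln(n₁/n₂)/(d₂−d₁)
k = ln(0.415/0.191) / (3.8 − 0.6) = ln(2.173) / 3.2 = 0.7760 / 3.2 = 0.2425 km⁻¹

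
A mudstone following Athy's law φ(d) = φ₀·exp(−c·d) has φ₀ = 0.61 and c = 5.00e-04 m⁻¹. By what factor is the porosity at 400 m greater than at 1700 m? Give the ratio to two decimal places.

Working in km (1 km = 1000 m; c in km⁻¹ = c in m⁻¹ × 1000):
φ(d₁)/φ(d₂) = e^(−c·d₁)/e^(−c·d₂) = e^{c(d₂−d₁)}
= exp(0.5 × 1.3) = exp(0.65) = 1.9155

1.92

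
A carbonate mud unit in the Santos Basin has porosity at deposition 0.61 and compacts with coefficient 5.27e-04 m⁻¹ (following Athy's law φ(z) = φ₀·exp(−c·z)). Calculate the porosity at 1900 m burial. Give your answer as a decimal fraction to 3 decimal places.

Working in km (1 km = 1000 m; c in km⁻¹ = c in m⁻¹ × 1000):
φ = φ₀·exp(−c·z) = 0.61 × exp(−0.527 × 1.9) = 0.61 × exp(−1.001)
  = 0.61 × 0.3674 = 0.2241

0.224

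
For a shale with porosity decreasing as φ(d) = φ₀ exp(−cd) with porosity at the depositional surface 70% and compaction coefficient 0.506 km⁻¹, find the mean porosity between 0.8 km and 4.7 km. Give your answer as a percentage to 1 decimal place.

⟨φ⟩ = (1/(d₂−d₁)) ∫ φ₀ e^(−cd) dd = φ₀·(e^(−c·d₁) − e^(−c·d₂)) / (c·(d₂−d₁))
e^(−0.506×0.8) = 0.6671; e^(−0.506×4.7) = 0.0927
⟨φ⟩ = 0.7 × (0.6671 − 0.0927) / (0.506 × 3.9) = 0.7 × 0.2911 = 0.2037

20.4%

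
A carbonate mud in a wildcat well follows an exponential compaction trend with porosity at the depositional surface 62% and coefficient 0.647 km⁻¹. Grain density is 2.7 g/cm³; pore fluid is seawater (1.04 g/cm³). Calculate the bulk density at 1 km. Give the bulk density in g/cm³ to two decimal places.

2.16 g/cm³

Porosity at depth: n = 0.62·exp(−0.647×1) = 0.62×0.5236 = 0.3246
Bulk density: ρ_b = (1−n)ρ_g + n·ρ_f = 0.6754×2.7 + 0.3246×1.04
       = 1.823 + 0.338 = 2.161 g/cm³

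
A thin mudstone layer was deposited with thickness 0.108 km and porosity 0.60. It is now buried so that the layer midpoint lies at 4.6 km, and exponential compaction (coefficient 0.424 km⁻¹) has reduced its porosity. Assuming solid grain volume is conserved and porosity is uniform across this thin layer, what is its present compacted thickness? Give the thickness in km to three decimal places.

Porosity at 4.6 km: n = 0.6·exp(−0.424×4.6) = 0.0853
Solid-volume conservation: h(1−n) = h₀(1−n₀) ⇒ h = h₀·(1−n₀)/(1−n)
h = 0.108 × (1 − 0.6)/(1 − 0.0853) = 0.108 × 0.4373 = 0.0472 km

0.047 km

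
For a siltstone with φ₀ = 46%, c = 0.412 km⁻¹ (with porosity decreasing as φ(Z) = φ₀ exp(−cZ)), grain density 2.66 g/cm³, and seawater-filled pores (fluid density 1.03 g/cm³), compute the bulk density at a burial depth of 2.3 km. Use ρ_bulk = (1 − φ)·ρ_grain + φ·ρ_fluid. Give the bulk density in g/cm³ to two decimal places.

Porosity at depth: φ = 0.46·exp(−0.412×2.3) = 0.46×0.3877 = 0.1783
Bulk density: ρ_b = (1−φ)ρ_g + φ·ρ_f = 0.8217×2.66 + 0.1783×1.03
       = 2.186 + 0.184 = 2.369 g/cm³

2.37 g/cm³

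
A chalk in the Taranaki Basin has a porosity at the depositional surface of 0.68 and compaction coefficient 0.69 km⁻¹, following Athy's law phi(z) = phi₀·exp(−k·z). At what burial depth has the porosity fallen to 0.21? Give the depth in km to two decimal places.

1.70 km

Invert Athy's law: z = ln(phi₀/phi) / k
z = ln(0.68/0.21) / 0.69 = ln(3.238) / 0.69 = 1.1750 / 0.69 = 1.703 km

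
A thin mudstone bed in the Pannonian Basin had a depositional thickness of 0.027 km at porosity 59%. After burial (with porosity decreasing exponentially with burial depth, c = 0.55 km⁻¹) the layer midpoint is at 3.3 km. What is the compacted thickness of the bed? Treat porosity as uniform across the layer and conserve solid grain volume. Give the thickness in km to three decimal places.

0.012 km

Porosity at 3.3 km: φ = 0.59·exp(−0.55×3.3) = 0.0961
Solid-volume conservation: h(1−φ) = h₀(1−φ₀) ⇒ h = h₀·(1−φ₀)/(1−φ)
h = 0.027 × (1 − 0.59)/(1 − 0.0961) = 0.027 × 0.4536 = 0.0122 km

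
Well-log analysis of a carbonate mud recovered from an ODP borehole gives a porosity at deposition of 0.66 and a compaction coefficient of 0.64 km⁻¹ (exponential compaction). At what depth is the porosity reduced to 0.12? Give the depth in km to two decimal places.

Invert Athy's law: d = ln(phi₀/phi) / β
d = ln(0.66/0.12) / 0.64 = ln(5.5) / 0.64 = 1.7047 / 0.64 = 2.664 km

2.66 km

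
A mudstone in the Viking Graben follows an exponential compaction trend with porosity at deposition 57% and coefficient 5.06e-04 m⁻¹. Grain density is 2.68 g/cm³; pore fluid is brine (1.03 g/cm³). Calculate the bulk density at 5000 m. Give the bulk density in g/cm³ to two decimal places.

Working in km (1 km = 1000 m; β in km⁻¹ = β in m⁻¹ × 1000):
Porosity at depth: n = 0.57·exp(−0.506×5) = 0.57×0.0797 = 0.0454
Bulk density: ρ_b = (1−n)ρ_g + n·ρ_f = 0.9546×2.68 + 0.0454×1.03
       = 2.558 + 0.047 = 2.605 g/cm³

2.61 g/cm³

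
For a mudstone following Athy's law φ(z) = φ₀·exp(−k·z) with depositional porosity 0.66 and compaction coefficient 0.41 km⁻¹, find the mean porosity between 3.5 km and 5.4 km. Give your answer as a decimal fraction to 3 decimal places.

0.109

⟨φ⟩ = (1/(z₂−z₁)) ∫ φ₀ e^(−kz) dz = φ₀·(e^(−k·z₁) − e^(−k·z₂)) / (k·(z₂−z₁))
e^(−0.41×3.5) = 0.2381; e^(−0.41×5.4) = 0.1093
⟨φ⟩ = 0.66 × (0.2381 − 0.1093) / (0.41 × 1.9) = 0.66 × 0.1654 = 0.1092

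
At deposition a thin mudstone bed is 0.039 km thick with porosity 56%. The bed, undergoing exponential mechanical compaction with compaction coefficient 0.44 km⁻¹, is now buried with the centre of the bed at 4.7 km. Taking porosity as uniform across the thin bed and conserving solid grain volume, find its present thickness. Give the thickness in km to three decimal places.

0.018 km

Porosity at 4.7 km: φ = 0.56·exp(−0.44×4.7) = 0.0708
Solid-volume conservation: h(1−φ) = h₀(1−φ₀) ⇒ h = h₀·(1−φ₀)/(1−φ)
h = 0.039 × (1 − 0.56)/(1 − 0.0708) = 0.039 × 0.4735 = 0.0185 km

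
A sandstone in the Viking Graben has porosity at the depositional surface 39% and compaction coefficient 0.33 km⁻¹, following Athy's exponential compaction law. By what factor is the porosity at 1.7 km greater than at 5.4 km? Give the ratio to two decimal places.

φ(d₁)/φ(d₂) = e^(−c·d₁)/e^(−c·d₂) = e^{c(d₂−d₁)}
= exp(0.33 × 3.7) = exp(1.221) = 3.3906

3.39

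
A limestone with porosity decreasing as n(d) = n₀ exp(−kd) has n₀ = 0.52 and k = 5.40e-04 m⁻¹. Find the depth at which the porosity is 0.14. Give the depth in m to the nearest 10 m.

2430 m

Working in km (1 km = 1000 m; k in km⁻¹ = k in m⁻¹ × 1000):
Invert Athy's law: d = ln(n₀/n) / k
d = ln(0.52/0.14) / 0.54 = ln(3.714) / 0.54 = 1.3122 / 0.54 = 2.430 km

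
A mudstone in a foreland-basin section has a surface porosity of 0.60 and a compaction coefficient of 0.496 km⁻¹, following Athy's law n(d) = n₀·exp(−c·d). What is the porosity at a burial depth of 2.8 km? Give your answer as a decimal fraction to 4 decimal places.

n = n₀·exp(−c·d) = 0.6 × exp(−0.496 × 2.8) = 0.6 × exp(−1.389)
  = 0.6 × 0.2494 = 0.1496

0.1496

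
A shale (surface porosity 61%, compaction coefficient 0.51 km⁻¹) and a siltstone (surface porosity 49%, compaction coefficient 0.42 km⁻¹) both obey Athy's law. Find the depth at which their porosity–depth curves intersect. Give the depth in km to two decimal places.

2.43 km

Set n₀ₐ e^(−βₐZ) = n₀ᵦ e^(−βᵦZ) ⇒ ln(n₀ₐ/n₀ᵦ) = (βₐ − βᵦ)·Z
Z = ln(0.61/0.49) / (0.51 − 0.42) = 0.2191 / 0.09 = 2.434 km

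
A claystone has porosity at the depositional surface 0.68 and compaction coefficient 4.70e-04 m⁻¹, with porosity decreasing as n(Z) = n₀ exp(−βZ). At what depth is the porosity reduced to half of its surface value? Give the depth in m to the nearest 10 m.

1470 m

Working in km (1 km = 1000 m; β in km⁻¹ = β in m⁻¹ × 1000):
n/n₀ = 1/2 ⇒ exp(−β·Z) = 1/2 ⇒ Z = ln(2) / β
Z = 0.6931 / 0.47 = 1.475 km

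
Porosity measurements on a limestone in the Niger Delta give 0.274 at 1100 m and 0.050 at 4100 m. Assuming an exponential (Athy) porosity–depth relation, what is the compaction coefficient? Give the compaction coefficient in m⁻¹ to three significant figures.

0.000567 m⁻¹

Working in km (1 km = 1000 m; k in km⁻¹ = k in m⁻¹ × 1000):
Athy: φ(d) = φ₀ e^(−kd) ⇒ φ₁/φ₂ = e^{k(d₂−d₁)} ⇒ k = ln(φ₁/φ₂)/(d₂−d₁)
k = ln(0.274/0.05) / (4.1 − 1.1) = ln(5.48) / 3 = 1.7011 / 3 = 0.567 km⁻¹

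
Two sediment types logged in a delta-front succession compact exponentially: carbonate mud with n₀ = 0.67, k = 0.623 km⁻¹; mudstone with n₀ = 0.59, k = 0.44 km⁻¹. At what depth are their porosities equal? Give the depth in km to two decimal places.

0.69 km

Set n₀ₐ e^(−kₐz) = n₀ᵦ e^(−kᵦz) ⇒ ln(n₀ₐ/n₀ᵦ) = (kₐ − kᵦ)·z
z = ln(0.67/0.59) / (0.623 − 0.44) = 0.1272 / 0.183 = 0.695 km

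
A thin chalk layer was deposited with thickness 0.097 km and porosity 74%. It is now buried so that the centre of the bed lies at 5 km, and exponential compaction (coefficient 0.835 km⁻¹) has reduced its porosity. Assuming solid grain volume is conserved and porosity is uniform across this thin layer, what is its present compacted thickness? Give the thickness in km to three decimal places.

0.026 km

Porosity at 5 km: n = 0.74·exp(−0.835×5) = 0.0114
Solid-volume conservation: h(1−n) = h₀(1−n₀) ⇒ h = h₀·(1−n₀)/(1−n)
h = 0.097 × (1 − 0.74)/(1 − 0.0114) = 0.097 × 0.2630 = 0.0255 km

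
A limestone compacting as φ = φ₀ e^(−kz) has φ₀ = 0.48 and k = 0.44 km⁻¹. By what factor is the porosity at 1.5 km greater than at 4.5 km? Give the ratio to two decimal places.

φ(z₁)/φ(z₂) = e^(−k·z₁)/e^(−k·z₂) = e^{k(z₂−z₁)}
= exp(0.44 × 3) = exp(1.32) = 3.7434

3.74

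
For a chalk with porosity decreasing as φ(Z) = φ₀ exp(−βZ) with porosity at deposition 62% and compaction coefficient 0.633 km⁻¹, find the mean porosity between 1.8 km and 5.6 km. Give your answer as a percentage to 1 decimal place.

⟨φ⟩ = (1/(Z₂−Z₁)) ∫ φ₀ e^(−βZ) dZ = φ₀·(e^(−β·Z₁) − e^(−β·Z₂)) / (β·(Z₂−Z₁))
e^(−0.633×1.8) = 0.3200; e^(−0.633×5.6) = 0.0289
⟨φ⟩ = 0.62 × (0.3200 − 0.0289) / (0.633 × 3.8) = 0.62 × 0.1210 = 0.0750

7.5%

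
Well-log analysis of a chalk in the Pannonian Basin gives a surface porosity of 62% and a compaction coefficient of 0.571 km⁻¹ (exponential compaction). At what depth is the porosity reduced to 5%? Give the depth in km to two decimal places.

Invert Athy's law: z = ln(n₀/n) / β
z = ln(0.62/0.05) / 0.571 = ln(12.4) / 0.571 = 2.5177 / 0.571 = 4.409 km

4.41 km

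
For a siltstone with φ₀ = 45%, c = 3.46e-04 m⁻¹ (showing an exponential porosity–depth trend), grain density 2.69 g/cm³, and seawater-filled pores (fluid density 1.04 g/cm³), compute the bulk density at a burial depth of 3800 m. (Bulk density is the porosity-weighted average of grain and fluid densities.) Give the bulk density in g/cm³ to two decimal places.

2.49 g/cm³

Working in km (1 km = 1000 m; c in km⁻¹ = c in m⁻¹ × 1000):
Porosity at depth: φ = 0.45·exp(−0.346×3.8) = 0.45×0.2685 = 0.1208
Bulk density: ρ_b = (1−φ)ρ_g + φ·ρ_f = 0.8792×2.69 + 0.1208×1.04
       = 2.365 + 0.126 = 2.491 g/cm³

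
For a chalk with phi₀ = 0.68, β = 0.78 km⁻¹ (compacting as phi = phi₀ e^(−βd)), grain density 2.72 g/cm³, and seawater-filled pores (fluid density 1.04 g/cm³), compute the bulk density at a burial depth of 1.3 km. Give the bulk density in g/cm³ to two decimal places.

Porosity at depth: phi = 0.68·exp(−0.78×1.3) = 0.68×0.3628 = 0.2467
Bulk density: ρ_b = (1−phi)ρ_g + phi·ρ_f = 0.7533×2.72 + 0.2467×1.04
       = 2.049 + 0.257 = 2.306 g/cm³

2.31 g/cm³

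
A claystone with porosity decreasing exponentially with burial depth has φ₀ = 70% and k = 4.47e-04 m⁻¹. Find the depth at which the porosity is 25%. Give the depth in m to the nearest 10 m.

Working in km (1 km = 1000 m; k in km⁻¹ = k in m⁻¹ × 1000):
Invert Athy's law: Z = ln(φ₀/φ) / k
Z = ln(0.7/0.25) / 0.447 = ln(2.8) / 0.447 = 1.0296 / 0.447 = 2.303 km

2300 m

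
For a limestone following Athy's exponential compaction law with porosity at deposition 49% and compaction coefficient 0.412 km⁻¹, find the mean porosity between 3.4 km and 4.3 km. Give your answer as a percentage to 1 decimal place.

10.1%

⟨φ⟩ = (1/(Z₂−Z₁)) ∫ φ₀ e^(−cZ) dZ = φ₀·(e^(−c·Z₁) − e^(−c·Z₂)) / (c·(Z₂−Z₁))
e^(−0.412×3.4) = 0.2464; e^(−0.412×4.3) = 0.1701
⟨φ⟩ = 0.49 × (0.2464 − 0.1701) / (0.412 × 0.9) = 0.49 × 0.2059 = 0.1009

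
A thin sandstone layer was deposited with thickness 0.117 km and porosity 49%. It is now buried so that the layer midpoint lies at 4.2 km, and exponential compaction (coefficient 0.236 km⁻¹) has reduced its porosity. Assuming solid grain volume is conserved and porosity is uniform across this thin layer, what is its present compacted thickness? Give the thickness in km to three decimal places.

0.073 km

Porosity at 4.2 km: φ = 0.49·exp(−0.236×4.2) = 0.1819
Solid-volume conservation: h(1−φ) = h₀(1−φ₀) ⇒ h = h₀·(1−φ₀)/(1−φ)
h = 0.117 × (1 − 0.49)/(1 − 0.1819) = 0.117 × 0.6234 = 0.0729 km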